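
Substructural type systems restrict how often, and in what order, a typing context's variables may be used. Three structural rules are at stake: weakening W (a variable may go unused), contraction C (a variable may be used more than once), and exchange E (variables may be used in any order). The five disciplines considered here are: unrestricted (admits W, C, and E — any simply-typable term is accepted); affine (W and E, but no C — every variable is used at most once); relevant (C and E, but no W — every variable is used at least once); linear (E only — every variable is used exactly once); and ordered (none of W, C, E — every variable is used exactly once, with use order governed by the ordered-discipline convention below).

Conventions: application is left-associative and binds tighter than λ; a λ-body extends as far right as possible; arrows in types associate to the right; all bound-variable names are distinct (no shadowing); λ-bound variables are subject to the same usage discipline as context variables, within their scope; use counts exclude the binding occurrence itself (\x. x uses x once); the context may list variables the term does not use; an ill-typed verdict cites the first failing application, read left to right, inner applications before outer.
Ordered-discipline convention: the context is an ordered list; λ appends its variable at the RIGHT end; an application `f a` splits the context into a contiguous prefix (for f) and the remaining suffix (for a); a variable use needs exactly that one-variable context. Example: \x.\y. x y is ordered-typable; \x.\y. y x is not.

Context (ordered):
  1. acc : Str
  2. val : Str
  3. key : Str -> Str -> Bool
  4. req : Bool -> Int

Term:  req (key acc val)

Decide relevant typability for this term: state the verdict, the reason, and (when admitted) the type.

yes — none of acc, val, key, req goes unused; term : Int
variable uses: acc: 1×, val: 1×, key: 1×, req: 1×
use order (left to right): req, key, acc, val
typing: the term checks, with type Int
per-discipline verdicts: ordered ✗ · linear ✓ · affine ✓ · relevant ✓ · unrestricted ✓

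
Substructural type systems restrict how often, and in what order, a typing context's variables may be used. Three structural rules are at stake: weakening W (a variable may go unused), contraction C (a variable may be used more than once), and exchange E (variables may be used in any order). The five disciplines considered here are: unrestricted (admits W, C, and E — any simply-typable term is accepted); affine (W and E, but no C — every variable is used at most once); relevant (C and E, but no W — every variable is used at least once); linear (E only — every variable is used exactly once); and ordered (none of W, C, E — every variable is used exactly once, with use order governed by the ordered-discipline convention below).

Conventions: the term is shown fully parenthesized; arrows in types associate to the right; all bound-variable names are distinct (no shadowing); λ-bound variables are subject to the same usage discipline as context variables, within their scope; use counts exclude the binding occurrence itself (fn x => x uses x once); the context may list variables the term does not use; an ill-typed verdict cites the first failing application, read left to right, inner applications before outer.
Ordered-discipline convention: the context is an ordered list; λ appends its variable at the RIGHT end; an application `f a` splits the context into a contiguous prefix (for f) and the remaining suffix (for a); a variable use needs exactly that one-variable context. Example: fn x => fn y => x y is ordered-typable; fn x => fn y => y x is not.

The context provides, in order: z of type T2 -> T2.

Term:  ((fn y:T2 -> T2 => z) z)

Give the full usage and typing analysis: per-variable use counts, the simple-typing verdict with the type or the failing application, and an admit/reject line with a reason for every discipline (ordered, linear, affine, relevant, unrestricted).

usage: z ×2; y (λ-bound) ×0
uses in reading order: z, z
typing: ✓ — T2 -> T2
ordered ✗ (repeated use of z ×2; unused: y — weakening required)
linear ✗ (repeated use of z ×2; unused: y — weakening required)
affine ✗ (repeated use of z ×2)
relevant ✗ (unused: y — weakening required)
unrestricted ✓ (type-checks (T2 -> T2) and nothing is barred)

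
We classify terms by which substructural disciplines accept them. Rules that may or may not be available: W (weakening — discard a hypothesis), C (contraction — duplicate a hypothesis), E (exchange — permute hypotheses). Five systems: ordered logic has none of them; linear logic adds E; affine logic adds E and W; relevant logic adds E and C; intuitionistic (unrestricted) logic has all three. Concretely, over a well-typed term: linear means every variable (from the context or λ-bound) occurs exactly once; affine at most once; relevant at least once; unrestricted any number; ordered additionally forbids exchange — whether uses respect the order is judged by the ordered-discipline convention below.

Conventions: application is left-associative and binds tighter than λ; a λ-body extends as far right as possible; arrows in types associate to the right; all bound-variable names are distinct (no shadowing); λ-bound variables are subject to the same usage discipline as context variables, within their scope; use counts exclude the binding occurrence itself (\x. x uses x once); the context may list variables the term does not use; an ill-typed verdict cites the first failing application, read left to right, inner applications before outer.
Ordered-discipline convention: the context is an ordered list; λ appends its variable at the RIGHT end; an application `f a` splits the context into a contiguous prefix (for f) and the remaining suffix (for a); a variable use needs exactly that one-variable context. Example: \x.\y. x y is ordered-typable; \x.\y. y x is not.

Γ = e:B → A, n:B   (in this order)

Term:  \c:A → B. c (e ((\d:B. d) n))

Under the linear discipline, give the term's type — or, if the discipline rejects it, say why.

term : (A → B) → B
counts: e: 1; n: 1; c (bound): 1; d (bound): 1
uses in reading order: c, e, d, n
typing: ✓ — (A → B) → B
per-discipline verdicts: ordered ✗ | linear ✓ | affine ✓ | relevant ✓ | unrestricted ✓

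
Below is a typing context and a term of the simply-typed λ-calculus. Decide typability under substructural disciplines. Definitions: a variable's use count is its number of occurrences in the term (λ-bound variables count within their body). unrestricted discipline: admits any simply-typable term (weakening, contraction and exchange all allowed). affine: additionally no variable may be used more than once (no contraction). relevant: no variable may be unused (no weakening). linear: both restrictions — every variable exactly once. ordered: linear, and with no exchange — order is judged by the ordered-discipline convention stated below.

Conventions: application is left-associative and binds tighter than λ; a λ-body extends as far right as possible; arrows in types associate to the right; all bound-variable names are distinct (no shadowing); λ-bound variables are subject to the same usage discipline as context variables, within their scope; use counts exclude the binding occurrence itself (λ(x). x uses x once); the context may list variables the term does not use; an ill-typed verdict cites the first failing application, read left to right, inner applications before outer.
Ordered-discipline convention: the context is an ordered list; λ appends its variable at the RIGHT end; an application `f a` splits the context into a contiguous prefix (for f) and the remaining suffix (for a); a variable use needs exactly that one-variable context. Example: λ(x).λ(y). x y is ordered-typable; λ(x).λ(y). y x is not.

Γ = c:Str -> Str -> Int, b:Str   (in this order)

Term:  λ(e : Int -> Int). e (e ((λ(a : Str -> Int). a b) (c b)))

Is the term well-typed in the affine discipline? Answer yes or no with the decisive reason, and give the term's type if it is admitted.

no — repeated use of b ×2, e ×2
counts: c: 1×, b: 2×, e (λ-bound): 2×, a (λ-bound): 1×
order of uses: e, e, a, b, c, b
typing: well-typed at (Int -> Int) -> Int
per-discipline verdicts: ordered ✗; linear ✗; affine ✗; relevant ✓; unrestricted ✓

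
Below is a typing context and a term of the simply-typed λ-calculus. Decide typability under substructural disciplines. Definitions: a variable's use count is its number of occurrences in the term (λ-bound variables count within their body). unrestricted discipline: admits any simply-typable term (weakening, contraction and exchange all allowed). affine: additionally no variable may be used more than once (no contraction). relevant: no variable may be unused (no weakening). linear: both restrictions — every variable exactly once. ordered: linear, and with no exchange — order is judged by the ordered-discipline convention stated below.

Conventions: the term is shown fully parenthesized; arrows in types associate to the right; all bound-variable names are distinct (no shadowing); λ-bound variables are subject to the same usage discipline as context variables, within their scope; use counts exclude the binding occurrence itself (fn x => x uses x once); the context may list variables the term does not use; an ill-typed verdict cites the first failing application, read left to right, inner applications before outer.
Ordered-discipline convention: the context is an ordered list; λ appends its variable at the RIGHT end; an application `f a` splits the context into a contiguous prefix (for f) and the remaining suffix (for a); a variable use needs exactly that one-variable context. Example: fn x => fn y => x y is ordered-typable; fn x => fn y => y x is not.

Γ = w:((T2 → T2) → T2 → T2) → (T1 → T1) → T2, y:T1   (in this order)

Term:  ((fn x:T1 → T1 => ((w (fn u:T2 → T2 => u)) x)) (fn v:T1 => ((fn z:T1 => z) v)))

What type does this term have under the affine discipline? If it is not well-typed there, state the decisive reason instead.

term : T2
counts: w: 1×; y: 0×; x (bound): 1×; u (bound): 1×; v (bound): 1×; z (bound): 1×
use order (left to right): w, u, x, z, v
typing: well-typed at T2
summary: ordered ✗; linear ✗; affine ✓; relevant ✗; unrestricted ✓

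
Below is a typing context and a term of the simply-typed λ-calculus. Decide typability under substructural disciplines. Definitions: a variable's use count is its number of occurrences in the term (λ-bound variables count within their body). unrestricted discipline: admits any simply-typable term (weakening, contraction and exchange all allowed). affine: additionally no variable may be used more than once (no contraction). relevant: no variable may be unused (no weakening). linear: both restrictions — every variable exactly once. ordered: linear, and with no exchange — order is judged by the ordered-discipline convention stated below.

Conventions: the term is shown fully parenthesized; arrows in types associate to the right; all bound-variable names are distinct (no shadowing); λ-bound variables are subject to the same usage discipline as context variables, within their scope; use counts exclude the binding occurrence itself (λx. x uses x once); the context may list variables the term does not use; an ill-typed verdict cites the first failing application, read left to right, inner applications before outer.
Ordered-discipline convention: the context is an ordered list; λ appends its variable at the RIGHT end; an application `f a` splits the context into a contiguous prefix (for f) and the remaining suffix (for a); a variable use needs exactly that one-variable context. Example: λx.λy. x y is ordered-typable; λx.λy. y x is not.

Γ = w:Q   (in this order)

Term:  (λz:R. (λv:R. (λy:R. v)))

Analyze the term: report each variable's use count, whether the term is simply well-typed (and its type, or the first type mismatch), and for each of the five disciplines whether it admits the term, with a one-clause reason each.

counts: w=0, z (bound)=0, v (bound)=1, y (bound)=0
left-to-right use order: v
typing: well-typed at R -> R -> R -> R
ordered: ✗ — w, z, y never used (weakening)
linear: ✗ — w, z, y never used (weakening)
affine: ✓ — at most one use each (w, z, v, y)
relevant: ✗ — w, z, y never used (weakening)
unrestricted: ✓ — type-checks (R -> R -> R -> R) and nothing is barred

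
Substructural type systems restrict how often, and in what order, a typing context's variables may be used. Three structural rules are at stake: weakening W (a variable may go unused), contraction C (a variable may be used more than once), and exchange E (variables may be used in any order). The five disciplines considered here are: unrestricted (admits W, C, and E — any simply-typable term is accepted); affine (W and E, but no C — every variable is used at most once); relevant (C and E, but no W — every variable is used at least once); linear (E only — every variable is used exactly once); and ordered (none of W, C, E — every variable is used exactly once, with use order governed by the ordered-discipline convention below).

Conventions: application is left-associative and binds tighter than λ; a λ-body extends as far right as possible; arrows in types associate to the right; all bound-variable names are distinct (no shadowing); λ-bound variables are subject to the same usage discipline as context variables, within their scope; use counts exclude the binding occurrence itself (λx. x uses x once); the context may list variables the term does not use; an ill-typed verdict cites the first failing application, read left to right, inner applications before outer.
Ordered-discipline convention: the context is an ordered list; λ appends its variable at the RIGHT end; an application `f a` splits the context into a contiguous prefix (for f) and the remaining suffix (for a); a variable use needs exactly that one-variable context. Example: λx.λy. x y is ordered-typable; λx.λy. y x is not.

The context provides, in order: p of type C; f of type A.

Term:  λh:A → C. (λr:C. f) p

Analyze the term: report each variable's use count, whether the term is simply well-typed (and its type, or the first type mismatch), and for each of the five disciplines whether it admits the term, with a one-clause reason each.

variable uses: p=1; f=1; h (λ-bound)=0; r (λ-bound)=0
order of uses: f, p
typing: the term checks, with type (A → C) → A
ordered ✗ (unused: h, r — weakening required)
linear ✗ (unused: h, r — weakening required)
affine ✓ (no duplicate uses among p, f, h, r)
relevant ✗ (unused: h, r — weakening required)
unrestricted ✓ (typability at (A → C) → A is all that's needed)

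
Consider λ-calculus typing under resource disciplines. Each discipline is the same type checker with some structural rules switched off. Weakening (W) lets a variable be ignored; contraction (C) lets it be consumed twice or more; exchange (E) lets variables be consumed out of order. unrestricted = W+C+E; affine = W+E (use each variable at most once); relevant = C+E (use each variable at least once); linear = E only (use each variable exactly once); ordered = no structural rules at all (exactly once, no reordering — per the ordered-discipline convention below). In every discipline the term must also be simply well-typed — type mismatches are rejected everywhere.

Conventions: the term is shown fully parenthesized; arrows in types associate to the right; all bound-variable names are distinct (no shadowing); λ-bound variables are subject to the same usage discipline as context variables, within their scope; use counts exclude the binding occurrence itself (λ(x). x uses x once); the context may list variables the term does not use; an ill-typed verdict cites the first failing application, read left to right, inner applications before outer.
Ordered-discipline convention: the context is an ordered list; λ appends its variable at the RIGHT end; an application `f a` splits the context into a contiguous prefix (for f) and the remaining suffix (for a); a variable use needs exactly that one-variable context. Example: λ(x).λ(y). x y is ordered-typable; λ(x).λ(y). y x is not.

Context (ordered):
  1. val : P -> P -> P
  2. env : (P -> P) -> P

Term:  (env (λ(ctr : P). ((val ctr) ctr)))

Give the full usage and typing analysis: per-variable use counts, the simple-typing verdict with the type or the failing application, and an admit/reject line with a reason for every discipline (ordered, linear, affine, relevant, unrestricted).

use counts: val: 1×; env: 1×; ctr (bound): 2×
use order (left to right): env, val, ctr, ctr
typing: the term checks, with type P
ordered ✗ (ctr ×2 used more than once (contraction))
linear ✗ (ctr ×2 used more than once (contraction))
affine ✗ (ctr ×2 used more than once (contraction))
relevant ✓ (at least one use each (val, env, ctr))
unrestricted ✓ (typability at P is all that's needed)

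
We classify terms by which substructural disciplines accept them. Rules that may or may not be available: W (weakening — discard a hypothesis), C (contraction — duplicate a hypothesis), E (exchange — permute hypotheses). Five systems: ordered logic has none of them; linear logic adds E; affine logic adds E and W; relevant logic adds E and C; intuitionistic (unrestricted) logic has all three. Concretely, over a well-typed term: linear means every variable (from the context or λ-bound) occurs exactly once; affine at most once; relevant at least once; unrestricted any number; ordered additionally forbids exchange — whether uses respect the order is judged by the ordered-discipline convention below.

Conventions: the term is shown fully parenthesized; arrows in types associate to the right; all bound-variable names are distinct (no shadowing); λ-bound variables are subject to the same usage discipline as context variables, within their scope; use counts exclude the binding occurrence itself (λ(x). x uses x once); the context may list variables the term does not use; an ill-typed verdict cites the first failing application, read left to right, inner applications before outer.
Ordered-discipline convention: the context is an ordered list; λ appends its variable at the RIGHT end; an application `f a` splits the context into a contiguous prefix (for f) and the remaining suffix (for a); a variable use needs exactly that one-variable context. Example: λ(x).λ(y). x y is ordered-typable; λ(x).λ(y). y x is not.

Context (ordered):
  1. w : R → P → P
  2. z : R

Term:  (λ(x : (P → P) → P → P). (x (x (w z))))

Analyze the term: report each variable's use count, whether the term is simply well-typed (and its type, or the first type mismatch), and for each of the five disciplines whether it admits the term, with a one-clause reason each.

counts: w: 1×; z: 1×; x (λ-bound): 2×
use order (left to right): x, x, w, z
typing: well-typed at ((P → P) → P → P) → P → P
ordered: ✗ — repeated use of x ×2
linear: ✗ — repeated use of x ×2
affine: ✗ — repeated use of x ×2
relevant: ✓ — none of w, z, x goes unused
unrestricted: ✓ — typability at ((P → P) → P → P) → P → P is all that's needed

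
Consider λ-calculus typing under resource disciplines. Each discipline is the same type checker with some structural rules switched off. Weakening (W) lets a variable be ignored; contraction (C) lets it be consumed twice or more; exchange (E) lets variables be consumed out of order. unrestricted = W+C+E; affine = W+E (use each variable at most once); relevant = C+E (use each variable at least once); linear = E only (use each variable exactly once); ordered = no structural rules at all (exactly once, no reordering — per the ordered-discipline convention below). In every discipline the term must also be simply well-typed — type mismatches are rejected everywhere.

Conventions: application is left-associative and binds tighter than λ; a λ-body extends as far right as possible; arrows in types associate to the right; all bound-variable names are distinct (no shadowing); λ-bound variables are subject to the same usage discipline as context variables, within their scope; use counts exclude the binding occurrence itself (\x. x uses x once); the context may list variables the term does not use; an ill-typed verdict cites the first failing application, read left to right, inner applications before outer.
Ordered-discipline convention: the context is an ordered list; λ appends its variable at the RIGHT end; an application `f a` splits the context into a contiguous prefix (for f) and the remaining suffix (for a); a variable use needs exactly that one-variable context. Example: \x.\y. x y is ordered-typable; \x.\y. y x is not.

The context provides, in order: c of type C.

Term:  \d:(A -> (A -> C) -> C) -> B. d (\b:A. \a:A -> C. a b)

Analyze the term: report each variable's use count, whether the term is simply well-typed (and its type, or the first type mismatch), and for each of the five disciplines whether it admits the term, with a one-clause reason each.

counts: c: 0×; d (λ-bound): 1×; b (λ-bound): 1×; a (λ-bound): 1×
left-to-right use order: d, a, b
typing: well-typed — term : ((A -> (A -> C) -> C) -> B) -> B
ordered: ✗, c left unused
linear: ✗, c left unused
affine: ✓, c, d, b, a: no repeats, contraction unneeded
relevant: ✗, c left unused
unrestricted: ✓, well-typed at ((A -> (A -> C) -> C) -> B) -> B; no restrictions here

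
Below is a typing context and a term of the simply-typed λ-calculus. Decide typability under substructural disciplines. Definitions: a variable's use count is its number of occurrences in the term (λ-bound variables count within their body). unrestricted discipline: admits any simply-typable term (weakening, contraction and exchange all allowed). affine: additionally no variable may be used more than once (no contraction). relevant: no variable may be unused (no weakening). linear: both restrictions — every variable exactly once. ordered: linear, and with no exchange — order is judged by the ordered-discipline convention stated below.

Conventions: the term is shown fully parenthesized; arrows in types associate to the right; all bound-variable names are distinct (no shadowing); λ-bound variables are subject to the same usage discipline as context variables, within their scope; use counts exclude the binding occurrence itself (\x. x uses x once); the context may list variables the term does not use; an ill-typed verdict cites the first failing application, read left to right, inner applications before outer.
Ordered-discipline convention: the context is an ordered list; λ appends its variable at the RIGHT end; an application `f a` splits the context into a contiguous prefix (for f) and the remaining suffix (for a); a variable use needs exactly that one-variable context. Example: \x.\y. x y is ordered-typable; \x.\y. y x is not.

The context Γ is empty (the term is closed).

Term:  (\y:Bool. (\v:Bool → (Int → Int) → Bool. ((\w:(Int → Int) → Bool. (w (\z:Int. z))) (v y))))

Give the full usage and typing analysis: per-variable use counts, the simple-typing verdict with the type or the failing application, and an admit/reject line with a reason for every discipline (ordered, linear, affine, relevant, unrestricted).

use counts: y (λ-bound) ×1; v (λ-bound) ×1; w (λ-bound) ×1; z (λ-bound) ×1
order of uses: w, z, v, y
typing: ✓ — Bool → (Bool → (Int → Int) → Bool) → Bool
ordered: ✗, no ordered split (uses run w, z, v, y)
linear: ✓, each of y, v, w, z used exactly once
affine: ✓, none of y, v, w, z used more than once
relevant: ✓, y, v, w, z: all used, weakening unneeded
unrestricted: ✓, type-checks (Bool → (Bool → (Int → Int) → Bool) → Bool) and nothing is barred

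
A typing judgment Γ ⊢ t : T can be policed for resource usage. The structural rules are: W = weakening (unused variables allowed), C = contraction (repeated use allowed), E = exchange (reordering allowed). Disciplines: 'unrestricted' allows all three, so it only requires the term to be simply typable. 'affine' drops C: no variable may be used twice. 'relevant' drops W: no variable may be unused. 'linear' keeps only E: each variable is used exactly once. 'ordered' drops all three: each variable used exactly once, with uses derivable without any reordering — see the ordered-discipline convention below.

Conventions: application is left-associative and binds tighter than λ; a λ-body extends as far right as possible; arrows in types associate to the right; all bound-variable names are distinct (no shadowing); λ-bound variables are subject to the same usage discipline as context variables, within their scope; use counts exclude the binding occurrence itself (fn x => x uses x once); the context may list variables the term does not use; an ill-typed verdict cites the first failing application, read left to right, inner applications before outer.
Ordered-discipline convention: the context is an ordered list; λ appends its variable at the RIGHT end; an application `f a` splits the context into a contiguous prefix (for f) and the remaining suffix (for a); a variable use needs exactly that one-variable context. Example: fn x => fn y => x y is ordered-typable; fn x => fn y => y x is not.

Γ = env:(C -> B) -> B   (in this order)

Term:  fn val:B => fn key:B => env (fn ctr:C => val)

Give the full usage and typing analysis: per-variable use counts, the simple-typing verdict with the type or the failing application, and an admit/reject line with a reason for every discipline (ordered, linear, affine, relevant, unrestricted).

usage: env: 1; val (bound): 1; key (bound): 0; ctr (bound): 0
order of uses: env, val
typing: ✓ — B -> B -> B
ordered ✗ (unused: key, ctr — weakening required)
linear ✗ (unused: key, ctr — weakening required)
affine ✓ (env, val, key, ctr: no repeats, contraction unneeded)
relevant ✗ (unused: key, ctr — weakening required)
unrestricted ✓ (well-typed at B -> B -> B; no restrictions here)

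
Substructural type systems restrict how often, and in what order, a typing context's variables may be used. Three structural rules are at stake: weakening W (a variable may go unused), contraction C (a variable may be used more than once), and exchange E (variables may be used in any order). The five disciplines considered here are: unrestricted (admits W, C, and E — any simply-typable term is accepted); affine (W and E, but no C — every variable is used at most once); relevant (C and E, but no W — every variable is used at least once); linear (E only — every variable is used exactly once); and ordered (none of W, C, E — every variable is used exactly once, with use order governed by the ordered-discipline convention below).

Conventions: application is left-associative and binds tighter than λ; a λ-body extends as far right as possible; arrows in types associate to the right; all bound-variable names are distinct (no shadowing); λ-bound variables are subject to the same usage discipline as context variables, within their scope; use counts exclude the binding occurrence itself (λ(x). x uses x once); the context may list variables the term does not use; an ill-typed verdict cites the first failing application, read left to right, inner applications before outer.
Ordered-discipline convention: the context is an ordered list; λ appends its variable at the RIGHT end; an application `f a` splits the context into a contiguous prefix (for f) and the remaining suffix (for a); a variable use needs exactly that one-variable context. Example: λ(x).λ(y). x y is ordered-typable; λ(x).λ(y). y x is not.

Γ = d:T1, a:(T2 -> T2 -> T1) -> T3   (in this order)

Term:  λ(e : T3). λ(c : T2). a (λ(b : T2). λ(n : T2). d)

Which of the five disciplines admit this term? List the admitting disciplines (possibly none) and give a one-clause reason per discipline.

admitting disciplines: affine, unrestricted
usage: d=1, a=1, e (bound)=0, c (bound)=0, b (bound)=0, n (bound)=0
uses in reading order: a, d
typing: the term checks, with type T3 -> T2 -> T3
ordered: ✗ — needs weakening: e, c, b, n unused
linear: ✗ — needs weakening: e, c, b, n unused
affine: ✓ — d, a, e, c, b, n: no repeats, contraction unneeded
relevant: ✗ — needs weakening: e, c, b, n unused
unrestricted: ✓ — simply typable at T3 -> T2 -> T3; W, C, E all held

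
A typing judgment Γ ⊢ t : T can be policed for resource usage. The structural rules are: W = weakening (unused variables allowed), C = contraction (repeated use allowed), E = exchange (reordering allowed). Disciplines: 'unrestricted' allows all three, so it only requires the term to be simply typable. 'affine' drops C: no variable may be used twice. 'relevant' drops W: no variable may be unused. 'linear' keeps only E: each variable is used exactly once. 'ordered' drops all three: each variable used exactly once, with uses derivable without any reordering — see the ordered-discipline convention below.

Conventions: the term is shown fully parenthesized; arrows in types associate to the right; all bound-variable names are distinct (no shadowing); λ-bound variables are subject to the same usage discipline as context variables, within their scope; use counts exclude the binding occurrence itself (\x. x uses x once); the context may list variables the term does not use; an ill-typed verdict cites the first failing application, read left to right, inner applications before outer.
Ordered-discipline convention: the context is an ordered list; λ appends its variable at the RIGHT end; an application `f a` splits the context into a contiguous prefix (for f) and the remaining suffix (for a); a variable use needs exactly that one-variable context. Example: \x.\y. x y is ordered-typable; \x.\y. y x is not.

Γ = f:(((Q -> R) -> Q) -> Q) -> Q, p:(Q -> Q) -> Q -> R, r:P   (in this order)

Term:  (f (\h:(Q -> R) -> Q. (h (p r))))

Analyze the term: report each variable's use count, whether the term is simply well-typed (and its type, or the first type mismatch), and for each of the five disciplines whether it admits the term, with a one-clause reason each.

counts: f ×1, p ×1, r ×1, h (λ-bound) ×1
uses in reading order: f, h, p, r
typing: ill-typed: argument of type P where Q -> Q is required
ordered ✗ (the type mismatch rejects it)
linear ✗ (not simply typable)
affine ✗ (fails simple typing)
relevant ✗ (a type mismatch blocks all five)
unrestricted ✗ (the type mismatch rejects it)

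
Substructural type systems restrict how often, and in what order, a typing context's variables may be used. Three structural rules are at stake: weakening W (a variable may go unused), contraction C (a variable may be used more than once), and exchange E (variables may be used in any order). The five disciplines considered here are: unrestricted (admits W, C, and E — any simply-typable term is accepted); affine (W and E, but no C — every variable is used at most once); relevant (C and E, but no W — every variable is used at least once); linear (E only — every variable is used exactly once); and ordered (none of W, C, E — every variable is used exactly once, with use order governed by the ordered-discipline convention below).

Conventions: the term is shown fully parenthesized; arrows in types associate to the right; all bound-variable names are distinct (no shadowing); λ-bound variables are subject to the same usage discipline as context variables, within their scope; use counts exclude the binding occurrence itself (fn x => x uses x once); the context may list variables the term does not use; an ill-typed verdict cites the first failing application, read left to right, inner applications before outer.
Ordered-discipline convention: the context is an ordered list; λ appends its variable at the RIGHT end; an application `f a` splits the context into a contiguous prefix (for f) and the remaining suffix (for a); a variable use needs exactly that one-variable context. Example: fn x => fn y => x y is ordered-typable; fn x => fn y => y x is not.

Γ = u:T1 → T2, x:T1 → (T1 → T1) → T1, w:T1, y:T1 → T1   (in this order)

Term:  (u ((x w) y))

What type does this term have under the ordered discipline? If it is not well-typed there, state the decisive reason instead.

term : T2
counts: u: 1×; x: 1×; w: 1×; y: 1×
use order (left to right): u, x, w, y
typing: well-typed at T2
per-discipline verdicts: ordered ✓ | linear ✓ | affine ✓ | relevant ✓ | unrestricted ✓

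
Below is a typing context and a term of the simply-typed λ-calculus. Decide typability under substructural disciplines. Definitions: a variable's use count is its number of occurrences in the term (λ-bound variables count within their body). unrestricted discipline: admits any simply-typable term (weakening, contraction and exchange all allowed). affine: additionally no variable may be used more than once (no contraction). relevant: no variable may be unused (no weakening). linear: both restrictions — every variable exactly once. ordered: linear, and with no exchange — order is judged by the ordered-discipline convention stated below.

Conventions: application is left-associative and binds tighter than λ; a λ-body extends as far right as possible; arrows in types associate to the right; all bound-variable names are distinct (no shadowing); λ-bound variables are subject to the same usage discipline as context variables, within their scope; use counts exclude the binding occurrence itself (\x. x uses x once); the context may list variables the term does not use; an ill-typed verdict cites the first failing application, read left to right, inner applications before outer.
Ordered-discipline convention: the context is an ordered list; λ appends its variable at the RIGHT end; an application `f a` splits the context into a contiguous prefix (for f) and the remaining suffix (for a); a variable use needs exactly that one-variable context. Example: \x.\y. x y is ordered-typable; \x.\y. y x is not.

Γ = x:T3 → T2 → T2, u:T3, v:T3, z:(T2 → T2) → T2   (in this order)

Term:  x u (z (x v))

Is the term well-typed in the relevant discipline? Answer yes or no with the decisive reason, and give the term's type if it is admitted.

yes — none of x, u, v, z goes unused; term : T2
variable uses: x ×2, u ×1, v ×1, z ×1
use order (left to right): x, u, z, x, v
typing: well-typed at T2
all disciplines: ordered ✗ | linear ✗ | affine ✗ | relevant ✓ | unrestricted ✓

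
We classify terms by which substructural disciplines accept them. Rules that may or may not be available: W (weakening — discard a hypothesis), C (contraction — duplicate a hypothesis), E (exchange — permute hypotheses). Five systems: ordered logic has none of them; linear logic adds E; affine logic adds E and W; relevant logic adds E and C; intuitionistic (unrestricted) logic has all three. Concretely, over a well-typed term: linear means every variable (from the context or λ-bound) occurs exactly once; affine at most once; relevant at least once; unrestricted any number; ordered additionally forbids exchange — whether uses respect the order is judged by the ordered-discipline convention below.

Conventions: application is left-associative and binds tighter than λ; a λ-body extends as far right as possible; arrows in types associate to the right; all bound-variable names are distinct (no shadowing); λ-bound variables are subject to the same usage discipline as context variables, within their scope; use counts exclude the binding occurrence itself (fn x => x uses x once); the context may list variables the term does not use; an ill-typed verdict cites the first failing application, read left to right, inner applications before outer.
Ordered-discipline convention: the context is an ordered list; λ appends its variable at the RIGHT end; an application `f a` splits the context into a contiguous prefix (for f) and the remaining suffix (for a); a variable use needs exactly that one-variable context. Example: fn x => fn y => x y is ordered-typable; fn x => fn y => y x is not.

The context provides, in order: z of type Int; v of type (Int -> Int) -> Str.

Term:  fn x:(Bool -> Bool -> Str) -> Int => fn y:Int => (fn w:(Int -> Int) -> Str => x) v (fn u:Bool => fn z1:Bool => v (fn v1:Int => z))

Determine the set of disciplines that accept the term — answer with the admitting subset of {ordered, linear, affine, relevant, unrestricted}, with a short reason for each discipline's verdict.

admitted by: unrestricted
use counts: z: 1; v: 2; x (λ-bound): 1; y (λ-bound): 0; w (λ-bound): 0; u (λ-bound): 0; z1 (λ-bound): 0; v1 (λ-bound): 0
left-to-right use order: x, v, v, z
typing: well-typed at ((Bool -> Bool -> Str) -> Int) -> Int -> Int
ordered: ✗ — needs contraction — v ×2; y, w, u, z1, v1 left unused
linear: ✗ — needs contraction — v ×2; y, w, u, z1, v1 left unused
affine: ✗ — needs contraction — v ×2
relevant: ✗ — y, w, u, z1, v1 left unused
unrestricted: ✓ — typability at ((Bool -> Bool -> Str) -> Int) -> Int -> Int is all that's needed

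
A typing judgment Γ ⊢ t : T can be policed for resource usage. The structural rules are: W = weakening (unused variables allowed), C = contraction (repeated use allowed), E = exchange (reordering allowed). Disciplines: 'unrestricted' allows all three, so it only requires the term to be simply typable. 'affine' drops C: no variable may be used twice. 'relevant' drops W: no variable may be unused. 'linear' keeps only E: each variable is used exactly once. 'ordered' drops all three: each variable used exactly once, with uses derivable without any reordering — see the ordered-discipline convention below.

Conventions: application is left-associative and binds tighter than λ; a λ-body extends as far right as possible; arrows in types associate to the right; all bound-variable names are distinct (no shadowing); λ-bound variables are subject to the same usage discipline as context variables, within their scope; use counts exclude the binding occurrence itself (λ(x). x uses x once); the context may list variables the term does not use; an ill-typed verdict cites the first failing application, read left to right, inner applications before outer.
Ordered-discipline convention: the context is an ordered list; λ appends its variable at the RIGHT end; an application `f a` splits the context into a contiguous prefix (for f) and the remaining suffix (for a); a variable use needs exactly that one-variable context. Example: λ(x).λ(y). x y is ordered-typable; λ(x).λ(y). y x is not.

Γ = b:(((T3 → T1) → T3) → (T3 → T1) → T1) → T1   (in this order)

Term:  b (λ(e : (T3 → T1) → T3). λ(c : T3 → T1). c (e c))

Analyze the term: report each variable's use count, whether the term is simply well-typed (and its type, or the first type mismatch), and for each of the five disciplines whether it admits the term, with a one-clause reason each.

usage: b: 1, e (λ-bound): 1, c (λ-bound): 2
order of uses: b, c, e, c
typing: the term checks, with type T1
ordered ✗ (needs contraction — c ×2)
linear ✗ (needs contraction — c ×2)
affine ✗ (needs contraction — c ×2)
relevant ✓ (every one of b, e, c appears)
unrestricted ✓ (type-checks (T1) and nothing is barred)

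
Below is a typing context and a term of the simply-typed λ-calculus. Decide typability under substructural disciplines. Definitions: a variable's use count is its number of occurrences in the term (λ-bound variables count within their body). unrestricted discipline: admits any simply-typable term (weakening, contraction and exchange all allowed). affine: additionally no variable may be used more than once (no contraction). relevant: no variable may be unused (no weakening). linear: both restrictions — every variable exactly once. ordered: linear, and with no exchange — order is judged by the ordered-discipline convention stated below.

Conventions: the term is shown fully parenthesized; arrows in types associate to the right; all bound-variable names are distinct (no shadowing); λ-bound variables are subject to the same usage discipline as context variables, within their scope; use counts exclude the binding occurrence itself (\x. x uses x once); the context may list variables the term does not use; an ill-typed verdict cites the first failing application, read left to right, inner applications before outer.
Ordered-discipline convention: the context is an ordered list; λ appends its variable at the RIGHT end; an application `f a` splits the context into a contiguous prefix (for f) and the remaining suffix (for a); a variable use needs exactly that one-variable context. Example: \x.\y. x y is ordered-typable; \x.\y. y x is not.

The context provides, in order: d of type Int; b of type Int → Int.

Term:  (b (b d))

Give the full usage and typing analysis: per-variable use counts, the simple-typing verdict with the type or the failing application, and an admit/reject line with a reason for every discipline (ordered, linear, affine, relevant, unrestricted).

variable uses: d=1, b=2
left-to-right use order: b, b, d
typing: well-typed — term : Int
ordered ✗ (b ×2 used more than once (contraction))
linear ✗ (b ×2 used more than once (contraction))
affine ✗ (b ×2 used more than once (contraction))
relevant ✓ (at least one use each (d, b))
unrestricted ✓ (typability at Int is all that's needed)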